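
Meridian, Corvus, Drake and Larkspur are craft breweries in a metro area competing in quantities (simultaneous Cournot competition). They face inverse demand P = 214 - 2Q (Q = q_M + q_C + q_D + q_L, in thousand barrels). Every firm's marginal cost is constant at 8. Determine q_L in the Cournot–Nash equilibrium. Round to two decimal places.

Each firm earns π_i = (214 - 2Q)q_i - 8q_i.
First-order condition (treating rivals' output as given): 206 - 4q_i - 2·Σ_{j≠i} q_j = 0.
By symmetry each firm produces the same amount; substituting Σ_{j≠i} q_j = 3q_i yields q_i = 206/10 = 103/5.

20.60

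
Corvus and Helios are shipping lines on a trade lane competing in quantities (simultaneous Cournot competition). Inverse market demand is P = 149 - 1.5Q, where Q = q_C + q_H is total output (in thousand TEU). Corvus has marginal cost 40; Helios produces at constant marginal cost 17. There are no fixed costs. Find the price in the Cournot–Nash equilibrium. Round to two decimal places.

68.67

Corvus's profit: π_C = (149 - 1.5Q)q_C - (40q_C). Setting ∂π_C/∂q_C = 0: 109 - 3q_C - (3/2)(q_H) = 0.
Helios's first-order condition: 132 - 3q_H - (3/2)(q_C) = 0.
Rearranging gives the reaction functions q_C = (109 - (3/2)q_H)/3 and q_H = (132 - (3/2)q_C)/3.
Substituting one into the other gives q_C = 172/9 and q_H = 310/9.
Total output Q = 482/9, so price P = 149 - (3/2)·(482/9) = 206/3.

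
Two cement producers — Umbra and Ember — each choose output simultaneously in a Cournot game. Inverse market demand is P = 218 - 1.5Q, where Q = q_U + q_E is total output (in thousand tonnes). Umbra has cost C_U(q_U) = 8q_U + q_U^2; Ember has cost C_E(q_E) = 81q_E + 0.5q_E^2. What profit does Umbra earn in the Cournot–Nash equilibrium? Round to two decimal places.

3194.53

Umbra's profit: π_U = (218 - 1.5Q)q_U - (8q_U + q_U²). Setting ∂π_U/∂q_U = 0: 210 - 5q_U - (3/2)(q_E) = 0.
Ember's first-order condition: 137 - 4q_E - (3/2)(q_U) = 0.
Rearranging gives the reaction functions q_U = (210 - (3/2)q_E)/5 and q_E = (137 - (3/2)q_U)/4.
Solving the pair: q_U = 35.7465, q_E = 1480/71.
Price P = 218 - (3/2)·56.5915 = 133.1127.
Umbra's profit: 133.1127·35.7465 - 8·35.7465 - 35.7465² = 3194.5269.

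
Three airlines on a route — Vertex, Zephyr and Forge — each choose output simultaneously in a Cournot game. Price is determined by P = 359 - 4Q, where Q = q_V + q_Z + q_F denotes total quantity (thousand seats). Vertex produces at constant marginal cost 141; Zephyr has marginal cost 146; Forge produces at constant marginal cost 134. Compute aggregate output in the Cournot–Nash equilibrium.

Vertex's profit: π_V = (359 - 4Q)q_V - (141q_V). Setting ∂π_V/∂q_V = 0: 218 - 8q_V - 4(q_Z + q_F) = 0.
Zephyr's first-order condition: 213 - 8q_Z - 4(q_V + q_F) = 0.
Forge's profit: π_F = (359 - 4Q)q_F - (134q_F). Setting ∂π_F/∂q_F = 0: 225 - 8q_F - 4(q_V + q_Z) = 0.
Adding the 3 conditions: 656 − 8Q − 8Q = 0, i.e. Q = 41.
Back-substituting: q_V = (218 − 164)/4 = 27/2, q_Z = (213 − 164)/4 = 49/4, q_F = (225 − 164)/4 = 61/4.
Total output Q = 27/2 + 49/4 + 61/4 = 41.

41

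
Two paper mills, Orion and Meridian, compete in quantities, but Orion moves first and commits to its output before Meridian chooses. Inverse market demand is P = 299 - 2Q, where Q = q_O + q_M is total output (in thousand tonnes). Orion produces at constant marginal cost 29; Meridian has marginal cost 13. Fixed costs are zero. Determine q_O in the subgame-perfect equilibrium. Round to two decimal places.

Solve by backward induction. Given q_O, the follower Meridian maximises π_M = (299 - 2q_O - 2q_M)q_M - 13q_M.
Follower FOC: 286 - 2q_O - 4q_M = 0, so q_M(q_O) = (286 - 2q_O)/4.
The leader anticipates this reaction. Substituting into P = 299 - 2Q gives P = 156 - q_O, so π_O = (156 - q_O)q_O - 29q_O.
Leader FOC: 127 - 2q_O = 0, so q_O = 127/2.
Then q_M = (286 - 2·(127/2))/4 = 159/4.

63.50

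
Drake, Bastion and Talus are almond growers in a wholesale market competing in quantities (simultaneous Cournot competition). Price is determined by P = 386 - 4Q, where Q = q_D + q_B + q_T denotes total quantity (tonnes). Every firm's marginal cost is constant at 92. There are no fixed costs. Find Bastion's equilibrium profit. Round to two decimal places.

1350.56

A representative firm's profit is π_i = q_i(386 - 4Q) - 92q_i.
Setting ∂π_i/∂q_i = 0 with rivals' quantities fixed: 294 - 8q_i - 4·Σ_{j≠i} q_j = 0.
With identical firms every q_j equals q_i, so Σ_{j≠i} q_j = 2q_i and 294 = 16q_i, giving q_i = 147/8.
Price P = 386 - 4·(441/8) = 331/2.
Bastion's profit: (331/2 - 92)·(147/8) = 1350.5625.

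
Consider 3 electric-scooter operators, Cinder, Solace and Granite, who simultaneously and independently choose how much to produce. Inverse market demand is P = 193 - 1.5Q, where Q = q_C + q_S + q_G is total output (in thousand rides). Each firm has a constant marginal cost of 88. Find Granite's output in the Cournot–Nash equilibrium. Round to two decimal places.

A representative firm's profit is π_i = q_i(193 - 1.5Q) - 88q_i.
First-order condition (treating rivals' output as given): 105 - 3q_i - (3/2)·Σ_{j≠i} q_j = 0.
By symmetry each firm produces the same amount; substituting Σ_{j≠i} q_j = 2q_i yields q_i = 105/6 = 35/2.

17.50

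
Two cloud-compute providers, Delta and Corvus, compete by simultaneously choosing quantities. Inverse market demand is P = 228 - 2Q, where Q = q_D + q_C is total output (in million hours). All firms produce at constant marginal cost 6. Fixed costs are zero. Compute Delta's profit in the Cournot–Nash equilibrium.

2738

A representative firm's profit is π_i = q_i(228 - 2Q) - 6q_i.
Setting ∂π_i/∂q_i = 0 with rivals' quantities fixed: 222 - 4q_i - 2q_j = 0.
By symmetry each firm produces the same amount; substituting q_j = q_i yields q_i = 222/6 = 37.
Price P = 228 - 2·74 = 80.
Delta's profit: (80 - 6)·37 = 2738.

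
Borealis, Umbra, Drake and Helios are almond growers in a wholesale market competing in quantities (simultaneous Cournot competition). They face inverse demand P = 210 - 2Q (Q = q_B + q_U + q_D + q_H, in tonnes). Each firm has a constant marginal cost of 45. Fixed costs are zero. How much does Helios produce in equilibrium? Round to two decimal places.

16.50

A representative firm's profit is π_i = q_i(210 - 2Q) - 45q_i.
First-order condition (treating rivals' output as given): 165 - 4q_i - 2·Σ_{j≠i} q_j = 0.
With identical firms every q_j equals q_i, so Σ_{j≠i} q_j = 3q_i and 165 = 10q_i, giving q_i = 33/2.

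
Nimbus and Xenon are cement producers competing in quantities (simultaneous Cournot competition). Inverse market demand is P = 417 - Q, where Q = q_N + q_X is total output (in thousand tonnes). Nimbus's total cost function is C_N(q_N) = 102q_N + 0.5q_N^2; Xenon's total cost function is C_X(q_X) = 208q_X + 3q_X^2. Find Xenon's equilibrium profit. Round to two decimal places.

736.06

Nimbus's profit: π_N = (417 - Q)q_N - (102q_N + (1/2)q_N²). Setting ∂π_N/∂q_N = 0: 315 - 3q_N - (q_X) = 0.
Xenon's profit: π_X = (417 - Q)q_X - (208q_X + 3q_X²). Setting ∂π_X/∂q_X = 0: 209 - 8q_X - (q_N) = 0.
Best responses: q_N = (315 - q_X)/3, q_X = (209 - q_N)/8.
Substituting one into the other gives q_N = 100.4783 and q_X = 312/23.
Price P = 417 - 114.0435 = 302.9565.
Xenon's profit: 302.9565·(312/23) - 208·(312/23) - 3(312/23)² = 736.0605.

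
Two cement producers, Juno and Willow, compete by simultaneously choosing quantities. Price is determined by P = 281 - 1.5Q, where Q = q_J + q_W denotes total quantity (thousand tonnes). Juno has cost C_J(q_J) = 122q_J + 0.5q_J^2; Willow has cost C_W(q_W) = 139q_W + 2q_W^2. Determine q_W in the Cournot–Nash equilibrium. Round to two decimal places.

12.80

Juno's profit: π_J = (281 - 1.5Q)q_J - (122q_J + (1/2)q_J²). Setting ∂π_J/∂q_J = 0: 159 - 4q_J - (3/2)(q_W) = 0.
Willow's first-order condition: 142 - 7q_W - (3/2)(q_J) = 0.
Rearranging gives the reaction functions q_J = (159 - (3/2)q_W)/4 and q_W = (142 - (3/2)q_J)/7.
Substituting one into the other gives q_J = 34.9515 and q_W = 1318/103.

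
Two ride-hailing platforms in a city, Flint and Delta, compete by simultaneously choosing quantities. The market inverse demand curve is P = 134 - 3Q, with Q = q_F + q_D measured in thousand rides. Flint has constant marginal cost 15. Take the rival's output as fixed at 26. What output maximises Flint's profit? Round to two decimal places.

6.83

With the rival's output fixed at 26, Flint's profit is π_F = (134 - 3·26 - 3q_F)q_F - (15q_F) = (56 - 3q_F)q_F - (15q_F).
∂π_F/∂q_F = 41 - 6q_F = 0, so q_F = 41/6.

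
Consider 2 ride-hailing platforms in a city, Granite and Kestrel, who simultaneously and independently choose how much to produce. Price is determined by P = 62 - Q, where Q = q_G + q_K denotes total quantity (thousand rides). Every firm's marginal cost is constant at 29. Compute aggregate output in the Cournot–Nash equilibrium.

22

Each firm earns π_i = (62 - Q)q_i - 29q_i.
First-order condition (treating rivals' output as given): 33 - 2q_i - q_j = 0.
By symmetry each firm produces the same amount; substituting q_j = q_i yields q_i = 33/3 = 11.
Total output Q = 11 + 11 = 22.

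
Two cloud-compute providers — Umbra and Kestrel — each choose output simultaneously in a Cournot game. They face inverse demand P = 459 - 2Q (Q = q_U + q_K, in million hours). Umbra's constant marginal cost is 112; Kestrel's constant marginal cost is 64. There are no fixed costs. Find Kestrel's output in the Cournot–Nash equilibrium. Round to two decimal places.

73.83

Umbra's profit: π_U = (459 - 2Q)q_U - (112q_U). Setting ∂π_U/∂q_U = 0: 347 - 4q_U - 2(q_K) = 0.
Kestrel's profit: π_K = (459 - 2Q)q_K - (64q_K). Setting ∂π_K/∂q_K = 0: 395 - 4q_K - 2(q_U) = 0.
Best responses: q_U = (347 - 2q_K)/4, q_K = (395 - 2q_U)/4.
Solving the pair: q_U = 299/6, q_K = 443/6.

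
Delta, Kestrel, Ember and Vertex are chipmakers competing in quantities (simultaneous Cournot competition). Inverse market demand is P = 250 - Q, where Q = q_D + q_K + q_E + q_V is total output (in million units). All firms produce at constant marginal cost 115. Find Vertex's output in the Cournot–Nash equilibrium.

Each firm earns π_i = (250 - Q)q_i - 115q_i.
First-order condition (treating rivals' output as given): 135 - 2q_i - Σ_{j≠i} q_j = 0.
By symmetry each firm produces the same amount; substituting Σ_{j≠i} q_j = 3q_i yields q_i = 135/5 = 27.

27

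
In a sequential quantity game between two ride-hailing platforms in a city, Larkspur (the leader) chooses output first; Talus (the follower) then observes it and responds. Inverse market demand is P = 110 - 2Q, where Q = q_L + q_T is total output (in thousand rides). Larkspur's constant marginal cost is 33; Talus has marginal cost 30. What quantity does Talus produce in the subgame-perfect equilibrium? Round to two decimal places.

10.75

Solve by backward induction. Given q_L, the follower Talus maximises π_T = (110 - 2q_L - 2q_T)q_T - 30q_T.
Follower FOC: 80 - 2q_L - 4q_T = 0, so q_T(q_L) = (80 - 2q_L)/4.
The leader anticipates this reaction. Substituting into P = 110 - 2Q gives P = 70 - q_L, so π_L = (70 - q_L)q_L - 33q_L.
The leader's first-order condition 37 - 2q_L = 0 yields q_L = 37/2.
Then q_T = (80 - 2·(37/2))/4 = 43/4.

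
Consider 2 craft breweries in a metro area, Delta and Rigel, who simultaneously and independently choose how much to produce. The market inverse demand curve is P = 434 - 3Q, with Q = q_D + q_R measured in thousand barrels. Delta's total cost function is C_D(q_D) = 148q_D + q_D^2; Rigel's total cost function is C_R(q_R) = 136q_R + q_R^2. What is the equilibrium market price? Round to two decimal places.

274.73

Delta's profit: π_D = (434 - 3Q)q_D - (148q_D + q_D²). Setting ∂π_D/∂q_D = 0: 286 - 8q_D - 3(q_R) = 0.
Rigel's profit: π_R = (434 - 3Q)q_R - (136q_R + q_R²). Setting ∂π_R/∂q_R = 0: 298 - 8q_R - 3(q_D) = 0.
So q_D = (286 - 3q_R)/8 and q_R = (298 - 3q_D)/8.
Substituting one into the other gives q_D = 1394/55 and q_R = 1526/55.
Total output Q = 584/11, so price P = 434 - 3·(584/11) = 274.7273.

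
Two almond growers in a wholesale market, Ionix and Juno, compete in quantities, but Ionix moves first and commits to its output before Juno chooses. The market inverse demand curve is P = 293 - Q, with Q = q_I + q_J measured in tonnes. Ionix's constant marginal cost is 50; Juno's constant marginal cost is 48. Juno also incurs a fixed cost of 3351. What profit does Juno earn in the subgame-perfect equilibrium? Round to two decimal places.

The follower Juno best-responds to any q_I: π_J = (293 - Q)q_J - 48q_J.
Follower FOC: 245 - q_I - 2q_J = 0, so q_J(q_I) = (245 - q_I)/2.
Ionix substitutes q_J(q_I) into its own profit: π_I = q_I(293 - q_I - (245 - q_I)/2) - 50q_I = (341/2 - (1/2)q_I)q_I - 50q_I.
Maximising: ∂π_I/∂q_I = 241/2 - q_I = 0, giving q_I = 241/2.
Then q_J = (245 - 241/2)/2 = 249/4.
Price P = 293 - 731/4 = 441/4.
Juno's profit: (441/4 - 48)·(249/4) - 3351 = 524.0625.

524.06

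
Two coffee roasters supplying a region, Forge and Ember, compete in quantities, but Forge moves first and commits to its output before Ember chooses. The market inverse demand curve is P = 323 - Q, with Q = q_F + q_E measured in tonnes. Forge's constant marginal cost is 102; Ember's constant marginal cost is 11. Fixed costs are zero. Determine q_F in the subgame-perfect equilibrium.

65

The follower Ember best-responds to any q_F: π_E = (323 - Q)q_E - 11q_E.
∂π_E/∂q_E = 312 - q_F - 2q_E = 0 gives the reaction function q_E = (312 - q_F)/2.
Forge substitutes q_E(q_F) into its own profit: π_F = q_F(323 - q_F - (312 - q_F)/2) - 102q_F = (167 - (1/2)q_F)q_F - 102q_F.
The leader's first-order condition 65 - q_F = 0 yields q_F = 65.
Then q_E = (312 - 65)/2 = 247/2.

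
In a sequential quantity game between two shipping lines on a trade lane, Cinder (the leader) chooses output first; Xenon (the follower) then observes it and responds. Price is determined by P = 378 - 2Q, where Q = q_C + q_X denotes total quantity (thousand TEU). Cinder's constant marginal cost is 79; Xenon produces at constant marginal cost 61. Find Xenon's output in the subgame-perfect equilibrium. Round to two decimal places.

44.13

The follower Xenon best-responds to any q_C: π_X = (378 - 2Q)q_X - 61q_X.
∂π_X/∂q_X = 317 - 2q_C - 4q_X = 0 gives the reaction function q_X = (317 - 2q_C)/4.
The leader anticipates this reaction. Substituting into P = 378 - 2Q gives P = 439/2 - q_C, so π_C = (439/2 - q_C)q_C - 79q_C.
Leader FOC: 281/2 - 2q_C = 0, so q_C = 281/4.
Then q_X = (317 - 2·(281/4))/4 = 353/8.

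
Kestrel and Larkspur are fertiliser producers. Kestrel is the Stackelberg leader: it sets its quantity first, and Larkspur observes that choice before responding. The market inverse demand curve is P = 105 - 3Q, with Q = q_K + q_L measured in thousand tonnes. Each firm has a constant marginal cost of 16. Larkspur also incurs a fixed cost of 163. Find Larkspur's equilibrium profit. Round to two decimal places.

Solve by backward induction. Given q_K, the follower Larkspur maximises π_L = (105 - 3q_K - 3q_L)q_L - 16q_L.
Follower FOC: 89 - 3q_K - 6q_L = 0, so q_L(q_K) = (89 - 3q_K)/6.
The leader anticipates this reaction. Substituting into P = 105 - 3Q gives P = 121/2 - (3/2)q_K, so π_K = (121/2 - (3/2)q_K)q_K - 16q_K.
Leader FOC: 89/2 - 3q_K = 0, so q_K = 89/6.
Then q_L = (89 - 3·(89/6))/6 = 89/12.
Price P = 105 - 3·(89/4) = 153/4.
Larkspur's profit: (153/4 - 16)·(89/12) - 163 = 97/48.

2.02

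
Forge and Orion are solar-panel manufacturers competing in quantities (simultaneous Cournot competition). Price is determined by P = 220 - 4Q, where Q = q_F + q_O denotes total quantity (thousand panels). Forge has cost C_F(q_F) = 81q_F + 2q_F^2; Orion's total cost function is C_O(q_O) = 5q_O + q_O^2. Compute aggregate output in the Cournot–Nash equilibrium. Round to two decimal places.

24.56

Forge's profit: π_F = (220 - 4Q)q_F - (81q_F + 2q_F²). Setting ∂π_F/∂q_F = 0: 139 - 12q_F - 4(q_O) = 0.
Orion's profit: π_O = (220 - 4Q)q_O - (5q_O + q_O²). Setting ∂π_O/∂q_O = 0: 215 - 10q_O - 4(q_F) = 0.
Rearranging gives the reaction functions q_F = (139 - 4q_O)/12 and q_O = (215 - 4q_F)/10.
Substituting one into the other gives q_F = 265/52 and q_O = 253/13.
Total output Q = 265/52 + 253/13 = 1277/52.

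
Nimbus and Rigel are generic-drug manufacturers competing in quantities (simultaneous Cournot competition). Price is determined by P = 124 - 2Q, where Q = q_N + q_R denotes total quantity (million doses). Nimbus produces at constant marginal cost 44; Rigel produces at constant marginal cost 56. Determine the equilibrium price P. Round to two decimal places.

Nimbus's profit: π_N = (124 - 2Q)q_N - (44q_N). Setting ∂π_N/∂q_N = 0: 80 - 4q_N - 2(q_R) = 0.
Rigel's first-order condition: 68 - 4q_R - 2(q_N) = 0.
Rearranging gives the reaction functions q_N = (80 - 2q_R)/4 and q_R = (68 - 2q_N)/4.
Substituting one into the other gives q_N = 46/3 and q_R = 28/3.
Total output Q = 74/3, so price P = 124 - 2·(74/3) = 224/3.

74.67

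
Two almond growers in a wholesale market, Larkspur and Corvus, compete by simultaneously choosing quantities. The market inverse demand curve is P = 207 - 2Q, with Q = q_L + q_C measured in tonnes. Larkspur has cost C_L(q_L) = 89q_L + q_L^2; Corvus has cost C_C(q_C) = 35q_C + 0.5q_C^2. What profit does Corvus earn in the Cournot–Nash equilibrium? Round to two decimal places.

2343.25

Larkspur's profit: π_L = (207 - 2Q)q_L - (89q_L + q_L²). Setting ∂π_L/∂q_L = 0: 118 - 6q_L - 2(q_C) = 0.
Corvus's first-order condition: 172 - 5q_C - 2(q_L) = 0.
Best responses: q_L = (118 - 2q_C)/6, q_C = (172 - 2q_L)/5.
Solving the pair: q_L = 123/13, q_C = 398/13.
Price P = 207 - 2·(521/13) = 1649/13.
Corvus's profit: (1649/13)·(398/13) - 35·(398/13) - (1/2)(398/13)² = 2343.2544.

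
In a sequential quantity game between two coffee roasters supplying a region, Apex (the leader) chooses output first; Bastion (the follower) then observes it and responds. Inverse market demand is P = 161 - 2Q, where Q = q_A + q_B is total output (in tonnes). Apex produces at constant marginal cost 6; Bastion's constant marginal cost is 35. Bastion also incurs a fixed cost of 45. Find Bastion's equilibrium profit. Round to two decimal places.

The follower Bastion best-responds to any q_A: π_B = (161 - 2Q)q_B - 35q_B.
Setting the follower's marginal profit to zero, 126 - 2q_A - 4q_B = 0, i.e. q_B = (126 - 2q_A)/4.
The leader anticipates this reaction. Substituting into P = 161 - 2Q gives P = 98 - q_A, so π_A = (98 - q_A)q_A - 6q_A.
Leader FOC: 92 - 2q_A = 0, so q_A = 46.
Then q_B = (126 - 2·46)/4 = 17/2.
Price P = 161 - 2·(109/2) = 52.
Bastion's profit: (52 - 35)·(17/2) - 45 = 199/2.

99.50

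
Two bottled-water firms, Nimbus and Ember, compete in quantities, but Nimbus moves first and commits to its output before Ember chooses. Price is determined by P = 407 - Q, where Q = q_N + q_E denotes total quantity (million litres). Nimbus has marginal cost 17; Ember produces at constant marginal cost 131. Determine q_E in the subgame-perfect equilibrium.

12

Solve by backward induction. Given q_N, the follower Ember maximises π_E = (407 - q_N - q_E)q_E - 131q_E.
Follower FOC: 276 - q_N - 2q_E = 0, so q_E(q_N) = (276 - q_N)/2.
The leader anticipates this reaction. Substituting into P = 407 - Q gives P = 269 - (1/2)q_N, so π_N = (269 - (1/2)q_N)q_N - 17q_N.
Maximising: ∂π_N/∂q_N = 252 - q_N = 0, giving q_N = 252.
Then q_E = (276 - 252)/2 = 12.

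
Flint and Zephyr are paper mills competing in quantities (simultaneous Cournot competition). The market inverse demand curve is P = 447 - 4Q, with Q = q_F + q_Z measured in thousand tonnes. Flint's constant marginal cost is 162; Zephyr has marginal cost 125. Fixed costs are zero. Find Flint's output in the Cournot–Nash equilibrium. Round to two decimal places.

Flint's profit: π_F = (447 - 4Q)q_F - (162q_F). Setting ∂π_F/∂q_F = 0: 285 - 8q_F - 4(q_Z) = 0.
Zephyr's profit: π_Z = (447 - 4Q)q_Z - (125q_Z). Setting ∂π_Z/∂q_Z = 0: 322 - 8q_Z - 4(q_F) = 0.
Rearranging gives the reaction functions q_F = (285 - 4q_Z)/8 and q_Z = (322 - 4q_F)/8.
Substituting one into the other gives q_F = 62/3 and q_Z = 359/12.

20.67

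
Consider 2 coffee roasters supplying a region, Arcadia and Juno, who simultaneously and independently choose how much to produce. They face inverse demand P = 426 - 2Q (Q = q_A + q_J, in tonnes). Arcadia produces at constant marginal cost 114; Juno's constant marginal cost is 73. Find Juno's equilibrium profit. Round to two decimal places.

Arcadia's profit: π_A = (426 - 2Q)q_A - (114q_A). Setting ∂π_A/∂q_A = 0: 312 - 4q_A - 2(q_J) = 0.
Juno's first-order condition: 353 - 4q_J - 2(q_A) = 0.
Rearranging gives the reaction functions q_A = (312 - 2q_J)/4 and q_J = (353 - 2q_A)/4.
Substituting one into the other gives q_A = 271/6 and q_J = 197/3.
Price P = 426 - 2·(665/6) = 613/3.
Juno's profit: (613/3 - 73)·(197/3) = 8624.2222.

8624.22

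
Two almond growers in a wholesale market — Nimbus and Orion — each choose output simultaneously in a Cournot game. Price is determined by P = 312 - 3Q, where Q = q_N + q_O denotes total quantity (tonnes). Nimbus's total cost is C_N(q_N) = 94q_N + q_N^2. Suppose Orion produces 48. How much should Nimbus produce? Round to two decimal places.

9.25

With the rival's output fixed at 48, Nimbus's profit is π_N = (312 - 3·48 - 3q_N)q_N - (94q_N + q_N²) = (168 - 3q_N)q_N - (94q_N + q_N²).
∂π_N/∂q_N = 74 - 8q_N = 0, so q_N = 37/4.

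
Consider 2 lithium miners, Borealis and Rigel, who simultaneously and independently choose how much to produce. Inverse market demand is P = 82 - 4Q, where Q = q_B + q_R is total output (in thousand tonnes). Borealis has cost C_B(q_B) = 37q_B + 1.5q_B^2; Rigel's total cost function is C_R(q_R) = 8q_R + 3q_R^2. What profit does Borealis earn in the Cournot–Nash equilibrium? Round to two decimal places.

Borealis's profit: π_B = (82 - 4Q)q_B - (37q_B + (3/2)q_B²). Setting ∂π_B/∂q_B = 0: 45 - 11q_B - 4(q_R) = 0.
Rigel's first-order condition: 74 - 14q_R - 4(q_B) = 0.
Rearranging gives the reaction functions q_B = (45 - 4q_R)/11 and q_R = (74 - 4q_B)/14.
Solving the pair: q_B = 167/69, q_R = 317/69.
Price P = 82 - 4·(484/69) = 53.9420.
Borealis's profit: 53.9420·(167/69) - 37·(167/69) - (3/2)(167/69)² = 32.2179.

32.22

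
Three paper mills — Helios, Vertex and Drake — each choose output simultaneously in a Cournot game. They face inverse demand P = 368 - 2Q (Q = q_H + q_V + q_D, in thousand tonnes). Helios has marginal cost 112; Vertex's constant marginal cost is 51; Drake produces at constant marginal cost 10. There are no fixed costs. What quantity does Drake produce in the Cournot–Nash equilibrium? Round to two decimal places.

Helios's profit: π_H = (368 - 2Q)q_H - (112q_H). Setting ∂π_H/∂q_H = 0: 256 - 4q_H - 2(q_V + q_D) = 0.
Vertex's first-order condition: 317 - 4q_V - 2(q_H + q_D) = 0.
Drake's profit: π_D = (368 - 2Q)q_D - (10q_D). Setting ∂π_D/∂q_D = 0: 358 - 4q_D - 2(q_H + q_V) = 0.
Adding the 3 first-order conditions: 931 − 8Q = 0, so Q = 931/8.
Back-substituting: q_H = (256 − 931/4)/2 = 93/8, q_V = (317 − 931/4)/2 = 337/8, q_D = (358 − 931/4)/2 = 501/8.

62.63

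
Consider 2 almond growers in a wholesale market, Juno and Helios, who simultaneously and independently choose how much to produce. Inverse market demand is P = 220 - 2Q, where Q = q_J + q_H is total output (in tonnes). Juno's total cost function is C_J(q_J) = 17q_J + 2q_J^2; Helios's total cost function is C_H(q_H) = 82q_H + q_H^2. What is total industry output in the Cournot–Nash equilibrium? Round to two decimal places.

Juno's profit: π_J = (220 - 2Q)q_J - (17q_J + 2q_J²). Setting ∂π_J/∂q_J = 0: 203 - 8q_J - 2(q_H) = 0.
Helios's profit: π_H = (220 - 2Q)q_H - (82q_H + q_H²). Setting ∂π_H/∂q_H = 0: 138 - 6q_H - 2(q_J) = 0.
Best responses: q_J = (203 - 2q_H)/8, q_H = (138 - 2q_J)/6.
Substituting one into the other gives q_J = 471/22 and q_H = 349/22.
Total output Q = 471/22 + 349/22 = 410/11.

37.27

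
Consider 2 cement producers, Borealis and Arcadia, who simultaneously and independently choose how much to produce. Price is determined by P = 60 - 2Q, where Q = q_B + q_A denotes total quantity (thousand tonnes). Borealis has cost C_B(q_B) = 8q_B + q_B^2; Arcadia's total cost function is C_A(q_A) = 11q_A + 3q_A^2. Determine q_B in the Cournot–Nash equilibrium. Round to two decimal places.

7.54

Borealis's profit: π_B = (60 - 2Q)q_B - (8q_B + q_B²). Setting ∂π_B/∂q_B = 0: 52 - 6q_B - 2(q_A) = 0.
Arcadia's profit: π_A = (60 - 2Q)q_A - (11q_A + 3q_A²). Setting ∂π_A/∂q_A = 0: 49 - 10q_A - 2(q_B) = 0.
So q_B = (52 - 2q_A)/6 and q_A = (49 - 2q_B)/10.
Solving the pair: q_B = 211/28, q_A = 95/28.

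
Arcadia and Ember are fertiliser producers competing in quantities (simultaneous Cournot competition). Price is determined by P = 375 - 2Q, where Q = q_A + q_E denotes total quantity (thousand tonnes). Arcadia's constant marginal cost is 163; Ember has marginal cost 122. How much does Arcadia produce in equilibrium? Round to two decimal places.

28.50

Arcadia's profit: π_A = (375 - 2Q)q_A - (163q_A). Setting ∂π_A/∂q_A = 0: 212 - 4q_A - 2(q_E) = 0.
Ember's profit: π_E = (375 - 2Q)q_E - (122q_E). Setting ∂π_E/∂q_E = 0: 253 - 4q_E - 2(q_A) = 0.
Rearranging gives the reaction functions q_A = (212 - 2q_E)/4 and q_E = (253 - 2q_A)/4.
Solving the pair: q_A = 57/2, q_E = 49.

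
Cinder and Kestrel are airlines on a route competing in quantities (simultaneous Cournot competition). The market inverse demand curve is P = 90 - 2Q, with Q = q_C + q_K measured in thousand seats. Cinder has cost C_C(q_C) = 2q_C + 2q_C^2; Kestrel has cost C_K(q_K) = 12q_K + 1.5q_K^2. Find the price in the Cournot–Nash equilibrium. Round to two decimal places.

55.08

Cinder's profit: π_C = (90 - 2Q)q_C - (2q_C + 2q_C²). Setting ∂π_C/∂q_C = 0: 88 - 8q_C - 2(q_K) = 0.
Kestrel's profit: π_K = (90 - 2Q)q_K - (12q_K + (3/2)q_K²). Setting ∂π_K/∂q_K = 0: 78 - 7q_K - 2(q_C) = 0.
So q_C = (88 - 2q_K)/8 and q_K = (78 - 2q_C)/7.
Substituting one into the other gives q_C = 115/13 and q_K = 112/13.
Total output Q = 227/13, so price P = 90 - 2·(227/13) = 716/13.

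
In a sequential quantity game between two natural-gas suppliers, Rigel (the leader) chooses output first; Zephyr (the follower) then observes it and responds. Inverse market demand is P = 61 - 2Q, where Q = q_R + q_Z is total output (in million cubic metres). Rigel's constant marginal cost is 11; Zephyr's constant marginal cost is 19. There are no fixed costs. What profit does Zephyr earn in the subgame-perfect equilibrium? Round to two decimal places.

21.13

The follower Zephyr best-responds to any q_R: π_Z = (61 - 2Q)q_Z - 19q_Z.
∂π_Z/∂q_Z = 42 - 2q_R - 4q_Z = 0 gives the reaction function q_Z = (42 - 2q_R)/4.
The leader anticipates this reaction. Substituting into P = 61 - 2Q gives P = 40 - q_R, so π_R = (40 - q_R)q_R - 11q_R.
Maximising: ∂π_R/∂q_R = 29 - 2q_R = 0, giving q_R = 29/2.
Then q_Z = (42 - 2·(29/2))/4 = 13/4.
Price P = 61 - 2·(71/4) = 51/2.
Zephyr's profit: (51/2 - 19)·(13/4) = 169/8.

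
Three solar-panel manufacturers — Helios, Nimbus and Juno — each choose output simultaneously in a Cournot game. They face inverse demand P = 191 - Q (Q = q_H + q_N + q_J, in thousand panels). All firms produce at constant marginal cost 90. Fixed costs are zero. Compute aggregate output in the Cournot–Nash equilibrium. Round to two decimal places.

Each firm earns π_i = (191 - Q)q_i - 90q_i.
Setting ∂π_i/∂q_i = 0 with rivals' quantities fixed: 101 - 2q_i - Σ_{j≠i} q_j = 0.
With identical firms every q_j equals q_i, so Σ_{j≠i} q_j = 2q_i and 101 = 4q_i, giving q_i = 101/4.
Total output Q = 101/4 + 101/4 + 101/4 = 303/4.

75.75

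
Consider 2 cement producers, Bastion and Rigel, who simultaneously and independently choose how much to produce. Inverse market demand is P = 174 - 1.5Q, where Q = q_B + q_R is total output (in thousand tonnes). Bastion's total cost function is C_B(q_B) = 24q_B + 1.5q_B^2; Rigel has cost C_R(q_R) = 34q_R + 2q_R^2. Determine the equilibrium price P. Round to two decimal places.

119.09

Bastion's profit: π_B = (174 - 1.5Q)q_B - (24q_B + (3/2)q_B²). Setting ∂π_B/∂q_B = 0: 150 - 6q_B - (3/2)(q_R) = 0.
Rigel's first-order condition: 140 - 7q_R - (3/2)(q_B) = 0.
So q_B = (150 - (3/2)q_R)/6 and q_R = (140 - (3/2)q_B)/7.
Substituting one into the other gives q_B = 1120/53 and q_R = 820/53.
Total output Q = 1940/53, so price P = 174 - (3/2)·(1940/53) = 119.0943.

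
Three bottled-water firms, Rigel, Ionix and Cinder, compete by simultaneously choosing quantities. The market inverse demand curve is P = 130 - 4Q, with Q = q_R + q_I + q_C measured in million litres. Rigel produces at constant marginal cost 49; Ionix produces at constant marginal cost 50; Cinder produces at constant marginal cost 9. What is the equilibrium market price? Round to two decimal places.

Rigel's profit: π_R = (130 - 4Q)q_R - (49q_R). Setting ∂π_R/∂q_R = 0: 81 - 8q_R - 4(q_I + q_C) = 0.
Ionix's profit: π_I = (130 - 4Q)q_I - (50q_I). Setting ∂π_I/∂q_I = 0: 80 - 8q_I - 4(q_R + q_C) = 0.
Cinder's first-order condition: 121 - 8q_C - 4(q_R + q_I) = 0.
Summing all 3 equations gives 282 − 16Q = 0, hence Q = 141/8.
Back-substituting: q_R = (81 − 141/2)/4 = 21/8, q_I = (80 − 141/2)/4 = 19/8, q_C = (121 − 141/2)/4 = 101/8.
Total output Q = 141/8, so price P = 130 - 4·(141/8) = 119/2.

59.50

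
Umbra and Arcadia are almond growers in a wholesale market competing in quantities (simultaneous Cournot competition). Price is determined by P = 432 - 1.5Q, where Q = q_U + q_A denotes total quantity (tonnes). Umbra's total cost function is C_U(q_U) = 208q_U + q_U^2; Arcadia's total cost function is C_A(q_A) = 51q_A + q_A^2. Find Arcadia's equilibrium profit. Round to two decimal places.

11891.13

Umbra's profit: π_U = (432 - 1.5Q)q_U - (208q_U + q_U²). Setting ∂π_U/∂q_U = 0: 224 - 5q_U - (3/2)(q_A) = 0.
Arcadia's profit: π_A = (432 - 1.5Q)q_A - (51q_A + q_A²). Setting ∂π_A/∂q_A = 0: 381 - 5q_A - (3/2)(q_U) = 0.
Rearranging gives the reaction functions q_U = (224 - (3/2)q_A)/5 and q_A = (381 - (3/2)q_U)/5.
Solving the pair: q_U = 24.1099, q_A = 68.9670.
Price P = 432 - (3/2)·(1210/13) = 292.3846.
Arcadia's profit: 292.3846·68.9670 - 51·68.9670 - 68.9670² = 11891.1291.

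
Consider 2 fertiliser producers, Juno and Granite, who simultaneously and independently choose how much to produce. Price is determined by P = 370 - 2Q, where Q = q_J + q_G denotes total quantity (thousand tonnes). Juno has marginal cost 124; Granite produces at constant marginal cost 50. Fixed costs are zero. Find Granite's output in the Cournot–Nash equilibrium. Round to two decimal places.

Juno's profit: π_J = (370 - 2Q)q_J - (124q_J). Setting ∂π_J/∂q_J = 0: 246 - 4q_J - 2(q_G) = 0.
Granite's profit: π_G = (370 - 2Q)q_G - (50q_G). Setting ∂π_G/∂q_G = 0: 320 - 4q_G - 2(q_J) = 0.
Rearranging gives the reaction functions q_J = (246 - 2q_G)/4 and q_G = (320 - 2q_J)/4.
Solving the pair: q_J = 86/3, q_G = 197/3.

65.67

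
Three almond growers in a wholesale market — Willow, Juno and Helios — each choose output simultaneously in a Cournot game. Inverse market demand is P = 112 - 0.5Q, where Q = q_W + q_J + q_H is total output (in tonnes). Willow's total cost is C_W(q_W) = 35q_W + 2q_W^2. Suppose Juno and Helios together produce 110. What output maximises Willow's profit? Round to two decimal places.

With rivals' combined output fixed at 110, Willow's profit is π_W = (112 - (1/2)·110 - (1/2)q_W)q_W - (35q_W + 2q_W²) = (57 - (1/2)q_W)q_W - (35q_W + 2q_W²).
∂π_W/∂q_W = 22 - 5q_W = 0, so q_W = 22/5.

4.40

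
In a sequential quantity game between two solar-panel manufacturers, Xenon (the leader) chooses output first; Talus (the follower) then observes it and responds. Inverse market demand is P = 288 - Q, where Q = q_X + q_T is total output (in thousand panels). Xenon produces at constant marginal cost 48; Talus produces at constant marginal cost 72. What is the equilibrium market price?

The follower Talus best-responds to any q_X: π_T = (288 - Q)q_T - 72q_T.
Follower FOC: 216 - q_X - 2q_T = 0, so q_T(q_X) = (216 - q_X)/2.
Xenon substitutes q_T(q_X) into its own profit: π_X = q_X(288 - q_X - (216 - q_X)/2) - 48q_X = (180 - (1/2)q_X)q_X - 48q_X.
Maximising: ∂π_X/∂q_X = 132 - q_X = 0, giving q_X = 132.
Then q_T = (216 - 132)/2 = 42.
Total output Q = 174, so price P = 288 - 174 = 114.

114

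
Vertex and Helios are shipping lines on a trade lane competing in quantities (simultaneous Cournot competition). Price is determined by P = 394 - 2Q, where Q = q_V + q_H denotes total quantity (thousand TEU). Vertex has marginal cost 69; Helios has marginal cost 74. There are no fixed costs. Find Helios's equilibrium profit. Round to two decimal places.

Vertex's profit: π_V = (394 - 2Q)q_V - (69q_V). Setting ∂π_V/∂q_V = 0: 325 - 4q_V - 2(q_H) = 0.
Helios's first-order condition: 320 - 4q_H - 2(q_V) = 0.
Rearranging gives the reaction functions q_V = (325 - 2q_H)/4 and q_H = (320 - 2q_V)/4.
Solving the pair: q_V = 55, q_H = 105/2.
Price P = 394 - 2·(215/2) = 179.
Helios's profit: (179 - 74)·(105/2) = 5512.5000.

5512.50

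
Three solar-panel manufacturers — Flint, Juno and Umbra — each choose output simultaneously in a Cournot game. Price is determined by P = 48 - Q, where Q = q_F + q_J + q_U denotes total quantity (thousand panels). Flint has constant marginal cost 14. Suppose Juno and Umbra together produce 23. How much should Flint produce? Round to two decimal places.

With rivals' combined output fixed at 23, Flint's profit is π_F = (48 - 23 - q_F)q_F - (14q_F) = (25 - q_F)q_F - (14q_F).
∂π_F/∂q_F = 11 - 2q_F = 0, so q_F = 11/2.

5.50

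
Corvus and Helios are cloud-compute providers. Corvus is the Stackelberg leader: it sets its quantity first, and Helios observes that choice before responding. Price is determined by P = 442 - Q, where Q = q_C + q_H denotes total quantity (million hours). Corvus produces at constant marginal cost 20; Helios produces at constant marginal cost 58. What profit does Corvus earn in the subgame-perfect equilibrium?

Solve by backward induction. Given q_C, the follower Helios maximises π_H = (442 - q_C - q_H)q_H - 58q_H.
Setting the follower's marginal profit to zero, 384 - q_C - 2q_H = 0, i.e. q_H = (384 - q_C)/2.
The leader anticipates this reaction. Substituting into P = 442 - Q gives P = 250 - (1/2)q_C, so π_C = (250 - (1/2)q_C)q_C - 20q_C.
Maximising: ∂π_C/∂q_C = 230 - q_C = 0, giving q_C = 230.
Then q_H = (384 - 230)/2 = 77.
Price P = 442 - 307 = 135.
Corvus's profit: (135 - 20)·230 = 26450.

26450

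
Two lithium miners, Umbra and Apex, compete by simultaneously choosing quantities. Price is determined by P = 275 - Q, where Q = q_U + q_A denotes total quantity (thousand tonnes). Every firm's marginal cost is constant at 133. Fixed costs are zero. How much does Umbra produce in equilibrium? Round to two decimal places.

Each firm earns π_i = (275 - Q)q_i - 133q_i.
Setting ∂π_i/∂q_i = 0 with rivals' quantities fixed: 142 - 2q_i - q_j = 0.
By symmetry each firm produces the same amount; substituting q_j = q_i yields q_i = 142/3.

47.33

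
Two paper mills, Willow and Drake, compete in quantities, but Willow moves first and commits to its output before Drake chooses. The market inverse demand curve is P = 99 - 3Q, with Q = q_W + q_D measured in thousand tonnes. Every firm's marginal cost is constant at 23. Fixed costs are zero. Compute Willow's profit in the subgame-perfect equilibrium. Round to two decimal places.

240.67

Solve by backward induction. Given q_W, the follower Drake maximises π_D = (99 - 3q_W - 3q_D)q_D - 23q_D.
Follower FOC: 76 - 3q_W - 6q_D = 0, so q_D(q_W) = (76 - 3q_W)/6.
Willow substitutes q_D(q_W) into its own profit: π_W = q_W(99 - 3q_W - (76 - 3q_W)/2) - 23q_W = (61 - (3/2)q_W)q_W - 23q_W.
Leader FOC: 38 - 3q_W = 0, so q_W = 38/3.
Then q_D = (76 - 3·(38/3))/6 = 19/3.
Price P = 99 - 3·19 = 42.
Willow's profit: (42 - 23)·(38/3) = 722/3.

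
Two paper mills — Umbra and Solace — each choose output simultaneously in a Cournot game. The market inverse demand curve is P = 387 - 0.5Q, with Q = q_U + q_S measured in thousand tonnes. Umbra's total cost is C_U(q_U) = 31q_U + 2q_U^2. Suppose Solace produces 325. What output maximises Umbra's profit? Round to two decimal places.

With the rival's output fixed at 325, Umbra's profit is π_U = (387 - (1/2)·325 - (1/2)q_U)q_U - (31q_U + 2q_U²) = (449/2 - (1/2)q_U)q_U - (31q_U + 2q_U²).
∂π_U/∂q_U = 387/2 - 5q_U = 0, so q_U = 387/10.

38.70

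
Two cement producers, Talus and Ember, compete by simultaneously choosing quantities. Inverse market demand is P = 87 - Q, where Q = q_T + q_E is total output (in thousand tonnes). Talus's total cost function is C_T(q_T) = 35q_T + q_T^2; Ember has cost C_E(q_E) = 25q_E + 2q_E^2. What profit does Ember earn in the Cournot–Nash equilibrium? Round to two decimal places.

217.86

Talus's profit: π_T = (87 - Q)q_T - (35q_T + q_T²). Setting ∂π_T/∂q_T = 0: 52 - 4q_T - (q_E) = 0.
Ember's profit: π_E = (87 - Q)q_E - (25q_E + 2q_E²). Setting ∂π_E/∂q_E = 0: 62 - 6q_E - (q_T) = 0.
Rearranging gives the reaction functions q_T = (52 - q_E)/4 and q_E = (62 - q_T)/6.
Substituting one into the other gives q_T = 250/23 and q_E = 196/23.
Price P = 87 - 446/23 = 1555/23.
Ember's profit: (1555/23)·(196/23) - 25·(196/23) - 2(196/23)² = 217.8601.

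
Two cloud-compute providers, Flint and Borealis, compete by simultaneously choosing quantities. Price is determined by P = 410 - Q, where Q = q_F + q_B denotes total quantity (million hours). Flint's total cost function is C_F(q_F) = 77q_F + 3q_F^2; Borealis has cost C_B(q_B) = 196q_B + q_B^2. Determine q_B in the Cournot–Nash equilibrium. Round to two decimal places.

Flint's profit: π_F = (410 - Q)q_F - (77q_F + 3q_F²). Setting ∂π_F/∂q_F = 0: 333 - 8q_F - (q_B) = 0.
Borealis's first-order condition: 214 - 4q_B - (q_F) = 0.
So q_F = (333 - q_B)/8 and q_B = (214 - q_F)/4.
Solving the pair: q_F = 1118/31, q_B = 1379/31.

44.48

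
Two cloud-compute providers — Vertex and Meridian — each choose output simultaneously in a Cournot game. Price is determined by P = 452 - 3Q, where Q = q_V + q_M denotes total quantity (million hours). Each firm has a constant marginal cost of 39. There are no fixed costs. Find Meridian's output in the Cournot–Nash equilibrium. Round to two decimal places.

45.89

Each firm earns π_i = (452 - 3Q)q_i - 39q_i.
Setting ∂π_i/∂q_i = 0 with rivals' quantities fixed: 413 - 6q_i - 3q_j = 0.
With identical firms every q_j equals q_i, so q_j = q_i and 413 = 9q_i, giving q_i = 413/9.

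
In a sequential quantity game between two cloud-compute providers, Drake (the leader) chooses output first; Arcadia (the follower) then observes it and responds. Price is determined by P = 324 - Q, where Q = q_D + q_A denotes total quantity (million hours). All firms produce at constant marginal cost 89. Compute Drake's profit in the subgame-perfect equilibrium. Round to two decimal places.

6903.13

The follower Arcadia best-responds to any q_D: π_A = (324 - Q)q_A - 89q_A.
∂π_A/∂q_A = 235 - q_D - 2q_A = 0 gives the reaction function q_A = (235 - q_D)/2.
Drake substitutes q_A(q_D) into its own profit: π_D = q_D(324 - q_D - (235 - q_D)/2) - 89q_D = (413/2 - (1/2)q_D)q_D - 89q_D.
Leader FOC: 235/2 - q_D = 0, so q_D = 235/2.
Then q_A = (235 - 235/2)/2 = 235/4.
Price P = 324 - 705/4 = 591/4.
Drake's profit: (591/4 - 89)·(235/2) = 6903.1250.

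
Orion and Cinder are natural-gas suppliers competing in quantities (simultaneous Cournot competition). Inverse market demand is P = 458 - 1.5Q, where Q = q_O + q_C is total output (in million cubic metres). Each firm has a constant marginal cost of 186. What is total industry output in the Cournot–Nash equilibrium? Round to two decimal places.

Each firm earns π_i = (458 - 1.5Q)q_i - 186q_i.
Setting ∂π_i/∂q_i = 0 with rivals' quantities fixed: 272 - 3q_i - (3/2)q_j = 0.
With identical firms every q_j equals q_i, so q_j = q_i and 272 = (9/2)q_i, giving q_i = 544/9.
Total output Q = 544/9 + 544/9 = 1088/9.

120.89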